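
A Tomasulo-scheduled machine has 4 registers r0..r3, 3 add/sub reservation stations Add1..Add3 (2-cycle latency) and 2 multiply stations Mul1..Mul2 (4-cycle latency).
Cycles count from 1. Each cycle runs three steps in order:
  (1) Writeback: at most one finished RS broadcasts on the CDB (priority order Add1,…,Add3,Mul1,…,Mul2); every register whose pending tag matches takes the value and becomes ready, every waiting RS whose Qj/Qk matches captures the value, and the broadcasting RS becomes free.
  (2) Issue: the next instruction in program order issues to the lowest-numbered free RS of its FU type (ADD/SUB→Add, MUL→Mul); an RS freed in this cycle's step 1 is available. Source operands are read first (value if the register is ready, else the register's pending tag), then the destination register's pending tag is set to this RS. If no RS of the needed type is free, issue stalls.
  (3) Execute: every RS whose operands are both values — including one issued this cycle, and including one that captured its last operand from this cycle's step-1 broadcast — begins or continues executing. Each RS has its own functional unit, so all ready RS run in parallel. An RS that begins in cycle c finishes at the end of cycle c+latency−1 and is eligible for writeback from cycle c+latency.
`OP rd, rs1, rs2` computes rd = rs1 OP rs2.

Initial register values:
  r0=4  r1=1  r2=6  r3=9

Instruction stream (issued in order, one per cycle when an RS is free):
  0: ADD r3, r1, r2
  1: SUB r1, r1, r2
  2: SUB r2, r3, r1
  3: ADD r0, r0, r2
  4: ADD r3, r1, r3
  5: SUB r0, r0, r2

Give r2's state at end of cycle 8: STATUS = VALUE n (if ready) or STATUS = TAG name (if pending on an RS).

STATUS = VALUE 12

c1: issue ADD r3<-Add1 | r0:4,r1:1,r2:6,r3:Add1
c2: issue SUB r1<-Add2 | r0:4,r1:Add2,r2:6,r3:Add1
c3: CDB Add1=7; issue SUB r2<-Add1 | r0:4,r1:Add2,r2:Add1,r3:7
c4: CDB Add2=-5; issue ADD r0<-Add2 | r0:Add2,r1:-5,r2:Add1,r3:7
c5: issue ADD r3<-Add3 | r0:Add2,r1:-5,r2:Add1,r3:Add3
c6: CDB Add1=12; issue SUB r0<-Add1 | r0:Add1,r1:-5,r2:12,r3:Add3
c7: CDB Add3=2 | r0:Add1,r1:-5,r2:12,r3:2
c8: CDB Add2=16 | r0:Add1,r1:-5,r2:12,r3:2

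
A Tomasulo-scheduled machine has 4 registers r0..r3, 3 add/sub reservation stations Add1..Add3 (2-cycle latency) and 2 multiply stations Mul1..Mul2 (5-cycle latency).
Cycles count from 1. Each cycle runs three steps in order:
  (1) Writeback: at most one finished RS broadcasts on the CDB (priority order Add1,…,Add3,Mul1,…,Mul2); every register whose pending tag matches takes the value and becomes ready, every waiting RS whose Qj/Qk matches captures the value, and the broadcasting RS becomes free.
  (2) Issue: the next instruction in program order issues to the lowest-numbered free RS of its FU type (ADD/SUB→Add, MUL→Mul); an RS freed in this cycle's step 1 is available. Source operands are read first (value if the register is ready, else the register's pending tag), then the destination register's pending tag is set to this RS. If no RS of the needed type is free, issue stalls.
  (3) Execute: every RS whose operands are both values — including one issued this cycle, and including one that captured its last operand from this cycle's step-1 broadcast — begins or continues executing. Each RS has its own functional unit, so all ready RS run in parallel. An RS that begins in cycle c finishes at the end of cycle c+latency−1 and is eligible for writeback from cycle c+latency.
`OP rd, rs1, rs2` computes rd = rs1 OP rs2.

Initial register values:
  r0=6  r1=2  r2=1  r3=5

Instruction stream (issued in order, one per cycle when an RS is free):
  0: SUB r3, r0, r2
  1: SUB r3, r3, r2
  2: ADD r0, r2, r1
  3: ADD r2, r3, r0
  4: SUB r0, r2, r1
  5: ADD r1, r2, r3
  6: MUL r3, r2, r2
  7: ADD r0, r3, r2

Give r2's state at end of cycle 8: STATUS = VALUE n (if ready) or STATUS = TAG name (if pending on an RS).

cycle 1: issue SUB r3<-Add1 // r0:6,r1:2,r2:1,r3:Add1
cycle 2: issue SUB r3<-Add2 // r0:6,r1:2,r2:1,r3:Add2
cycle 3: CDB Add1=5; issue ADD r0<-Add1 // r0:Add1,r1:2,r2:1,r3:Add2
cycle 4: issue ADD r2<-Add3 // r0:Add1,r1:2,r2:Add3,r3:Add2
cycle 5: CDB Add1=3; issue SUB r0<-Add1 // r0:Add1,r1:2,r2:Add3,r3:Add2
cycle 6: CDB Add2=4; issue ADD r1<-Add2 // r0:Add1,r1:Add2,r2:Add3,r3:4
cycle 7: issue MUL r3<-Mul1 // r0:Add1,r1:Add2,r2:Add3,r3:Mul1
cycle 8: CDB Add3=7; issue ADD r0<-Add3 // r0:Add3,r1:Add2,r2:7,r3:Mul1

STATUS = VALUE 7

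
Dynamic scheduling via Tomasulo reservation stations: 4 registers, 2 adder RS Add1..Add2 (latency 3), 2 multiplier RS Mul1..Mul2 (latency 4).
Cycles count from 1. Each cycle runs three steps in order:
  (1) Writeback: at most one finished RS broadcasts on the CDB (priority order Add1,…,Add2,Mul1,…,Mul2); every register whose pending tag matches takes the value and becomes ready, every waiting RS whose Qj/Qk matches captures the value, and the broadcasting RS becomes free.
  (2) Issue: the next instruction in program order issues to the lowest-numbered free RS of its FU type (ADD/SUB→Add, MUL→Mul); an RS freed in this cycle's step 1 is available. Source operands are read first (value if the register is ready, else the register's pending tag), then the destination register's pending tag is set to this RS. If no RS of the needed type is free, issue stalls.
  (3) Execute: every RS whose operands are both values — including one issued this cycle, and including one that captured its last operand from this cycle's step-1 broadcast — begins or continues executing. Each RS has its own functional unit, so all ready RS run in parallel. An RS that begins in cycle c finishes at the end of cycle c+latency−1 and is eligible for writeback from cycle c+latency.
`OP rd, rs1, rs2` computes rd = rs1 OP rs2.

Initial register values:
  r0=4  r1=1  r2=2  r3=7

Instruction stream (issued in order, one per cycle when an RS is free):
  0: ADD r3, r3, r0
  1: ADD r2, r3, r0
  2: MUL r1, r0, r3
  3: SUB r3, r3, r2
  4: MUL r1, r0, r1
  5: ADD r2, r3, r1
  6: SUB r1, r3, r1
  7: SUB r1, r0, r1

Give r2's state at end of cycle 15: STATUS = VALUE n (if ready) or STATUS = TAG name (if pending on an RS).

STATUS = TAG Add2

  c1: issue ADD r3<-Add1  regs: r0:4,r1:1,r2:2,r3:Add1
  c2: issue ADD r2<-Add2  regs: r0:4,r1:1,r2:Add2,r3:Add1
  c3: issue MUL r1<-Mul1  regs: r0:4,r1:Mul1,r2:Add2,r3:Add1
  c4: CDB Add1=11; issue SUB r3<-Add1  regs: r0:4,r1:Mul1,r2:Add2,r3:Add1
  c5: issue MUL r1<-Mul2  regs: r0:4,r1:Mul2,r2:Add2,r3:Add1
  c6: stall  regs: r0:4,r1:Mul2,r2:Add2,r3:Add1
  c7: CDB Add2=15; issue ADD r2<-Add2  regs: r0:4,r1:Mul2,r2:Add2,r3:Add1
  c8: CDB Mul1=44; stall  regs: r0:4,r1:Mul2,r2:Add2,r3:Add1
  c9: stall  regs: r0:4,r1:Mul2,r2:Add2,r3:Add1
  c10: CDB Add1=-4; issue SUB r1<-Add1  regs: r0:4,r1:Add1,r2:Add2,r3:-4
  c11: stall  regs: r0:4,r1:Add1,r2:Add2,r3:-4
  c12: CDB Mul2=176; stall  regs: r0:4,r1:Add1,r2:Add2,r3:-4
  c13: stall  regs: r0:4,r1:Add1,r2:Add2,r3:-4
  c14: stall  regs: r0:4,r1:Add1,r2:Add2,r3:-4
  c15: CDB Add1=-180; issue SUB r1<-Add1  regs: r0:4,r1:Add1,r2:Add2,r3:-4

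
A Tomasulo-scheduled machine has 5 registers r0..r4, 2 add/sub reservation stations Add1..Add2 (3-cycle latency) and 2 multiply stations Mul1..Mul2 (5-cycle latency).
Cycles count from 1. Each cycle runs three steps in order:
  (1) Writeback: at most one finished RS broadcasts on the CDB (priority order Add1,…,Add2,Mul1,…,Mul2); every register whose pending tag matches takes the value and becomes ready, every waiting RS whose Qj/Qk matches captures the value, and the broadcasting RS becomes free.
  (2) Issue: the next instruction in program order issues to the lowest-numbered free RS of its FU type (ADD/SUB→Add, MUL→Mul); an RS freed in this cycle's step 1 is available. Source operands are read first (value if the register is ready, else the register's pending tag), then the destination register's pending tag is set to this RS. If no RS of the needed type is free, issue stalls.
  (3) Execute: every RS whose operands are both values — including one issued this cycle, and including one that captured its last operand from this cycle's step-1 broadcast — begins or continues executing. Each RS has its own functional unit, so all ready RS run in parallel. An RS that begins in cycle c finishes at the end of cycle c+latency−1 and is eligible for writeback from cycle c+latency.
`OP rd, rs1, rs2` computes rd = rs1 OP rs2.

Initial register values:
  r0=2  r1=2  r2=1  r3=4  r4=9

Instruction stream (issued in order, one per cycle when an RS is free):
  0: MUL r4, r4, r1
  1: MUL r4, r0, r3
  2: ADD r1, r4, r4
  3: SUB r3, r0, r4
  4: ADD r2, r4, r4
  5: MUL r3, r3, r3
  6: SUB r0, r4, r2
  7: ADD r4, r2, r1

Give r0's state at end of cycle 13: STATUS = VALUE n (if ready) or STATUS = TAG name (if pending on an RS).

cycle 1: issue MUL r4<-Mul1 // r0:2,r1:2,r2:1,r3:4,r4:Mul1
cycle 2: issue MUL r4<-Mul2 // r0:2,r1:2,r2:1,r3:4,r4:Mul2
cycle 3: issue ADD r1<-Add1 // r0:2,r1:Add1,r2:1,r3:4,r4:Mul2
cycle 4: issue SUB r3<-Add2 // r0:2,r1:Add1,r2:1,r3:Add2,r4:Mul2
cycle 5: stall // r0:2,r1:Add1,r2:1,r3:Add2,r4:Mul2
cycle 6: CDB Mul1=18; stall // r0:2,r1:Add1,r2:1,r3:Add2,r4:Mul2
cycle 7: CDB Mul2=8; stall // r0:2,r1:Add1,r2:1,r3:Add2,r4:8
cycle 8: stall // r0:2,r1:Add1,r2:1,r3:Add2,r4:8
cycle 9: stall // r0:2,r1:Add1,r2:1,r3:Add2,r4:8
cycle 10: CDB Add1=16; issue ADD r2<-Add1 // r0:2,r1:16,r2:Add1,r3:Add2,r4:8
cycle 11: CDB Add2=-6; issue MUL r3<-Mul1 // r0:2,r1:16,r2:Add1,r3:Mul1,r4:8
cycle 12: issue SUB r0<-Add2 // r0:Add2,r1:16,r2:Add1,r3:Mul1,r4:8
cycle 13: CDB Add1=16; issue ADD r4<-Add1 // r0:Add2,r1:16,r2:16,r3:Mul1,r4:Add1

STATUS = TAG Add2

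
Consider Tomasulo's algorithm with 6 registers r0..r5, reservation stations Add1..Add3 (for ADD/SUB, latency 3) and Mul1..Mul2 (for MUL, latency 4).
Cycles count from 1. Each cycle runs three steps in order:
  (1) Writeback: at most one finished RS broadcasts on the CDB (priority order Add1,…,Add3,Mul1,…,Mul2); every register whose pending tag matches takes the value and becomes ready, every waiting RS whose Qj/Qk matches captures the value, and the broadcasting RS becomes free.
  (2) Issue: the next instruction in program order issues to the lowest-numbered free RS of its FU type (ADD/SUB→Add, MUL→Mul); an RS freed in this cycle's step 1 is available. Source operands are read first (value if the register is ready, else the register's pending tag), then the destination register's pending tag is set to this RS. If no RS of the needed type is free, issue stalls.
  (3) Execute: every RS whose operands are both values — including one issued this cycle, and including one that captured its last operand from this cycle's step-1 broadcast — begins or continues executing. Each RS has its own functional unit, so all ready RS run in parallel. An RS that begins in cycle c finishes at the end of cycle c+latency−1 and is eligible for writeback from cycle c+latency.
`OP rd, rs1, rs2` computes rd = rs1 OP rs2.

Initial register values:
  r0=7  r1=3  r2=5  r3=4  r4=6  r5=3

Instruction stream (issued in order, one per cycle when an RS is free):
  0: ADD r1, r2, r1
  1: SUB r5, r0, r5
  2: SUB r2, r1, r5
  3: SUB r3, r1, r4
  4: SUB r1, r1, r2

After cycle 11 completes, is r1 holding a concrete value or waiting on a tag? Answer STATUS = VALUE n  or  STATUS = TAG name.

STATUS = VALUE 4

c1: issue ADD r1<-Add1 | r0:7,r1:Add1,r2:5,r3:4,r4:6,r5:3
c2: issue SUB r5<-Add2 | r0:7,r1:Add1,r2:5,r3:4,r4:6,r5:Add2
c3: issue SUB r2<-Add3 | r0:7,r1:Add1,r2:Add3,r3:4,r4:6,r5:Add2
c4: CDB Add1=8; issue SUB r3<-Add1 | r0:7,r1:8,r2:Add3,r3:Add1,r4:6,r5:Add2
c5: CDB Add2=4; issue SUB r1<-Add2 | r0:7,r1:Add2,r2:Add3,r3:Add1,r4:6,r5:4
c6: - | r0:7,r1:Add2,r2:Add3,r3:Add1,r4:6,r5:4
c7: CDB Add1=2 | r0:7,r1:Add2,r2:Add3,r3:2,r4:6,r5:4
c8: CDB Add3=4 | r0:7,r1:Add2,r2:4,r3:2,r4:6,r5:4
c9: - | r0:7,r1:Add2,r2:4,r3:2,r4:6,r5:4
c10: - | r0:7,r1:Add2,r2:4,r3:2,r4:6,r5:4
c11: CDB Add2=4 | r0:7,r1:4,r2:4,r3:2,r4:6,r5:4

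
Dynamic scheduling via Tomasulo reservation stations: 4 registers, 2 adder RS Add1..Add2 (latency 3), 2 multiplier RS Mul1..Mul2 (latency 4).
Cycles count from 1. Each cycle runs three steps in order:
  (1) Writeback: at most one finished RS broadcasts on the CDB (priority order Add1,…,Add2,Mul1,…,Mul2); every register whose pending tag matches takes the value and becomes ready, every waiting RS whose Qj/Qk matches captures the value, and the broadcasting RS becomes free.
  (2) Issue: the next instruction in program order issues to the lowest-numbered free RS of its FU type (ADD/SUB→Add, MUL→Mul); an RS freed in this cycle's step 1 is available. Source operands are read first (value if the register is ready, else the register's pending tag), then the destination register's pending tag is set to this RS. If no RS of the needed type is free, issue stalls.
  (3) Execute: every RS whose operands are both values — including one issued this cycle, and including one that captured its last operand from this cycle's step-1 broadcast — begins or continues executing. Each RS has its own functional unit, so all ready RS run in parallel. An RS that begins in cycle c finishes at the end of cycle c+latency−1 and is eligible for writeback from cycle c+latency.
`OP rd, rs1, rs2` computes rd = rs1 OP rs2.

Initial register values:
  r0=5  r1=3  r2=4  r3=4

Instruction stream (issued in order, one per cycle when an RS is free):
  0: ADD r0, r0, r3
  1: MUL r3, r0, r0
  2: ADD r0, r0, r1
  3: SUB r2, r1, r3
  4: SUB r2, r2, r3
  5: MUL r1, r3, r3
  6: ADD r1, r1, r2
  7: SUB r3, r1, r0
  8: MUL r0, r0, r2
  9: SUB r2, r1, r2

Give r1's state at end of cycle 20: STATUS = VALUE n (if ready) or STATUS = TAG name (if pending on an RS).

cycle 1: issue ADD r0<-Add1 // r0:Add1,r1:3,r2:4,r3:4
cycle 2: issue MUL r3<-Mul1 // r0:Add1,r1:3,r2:4,r3:Mul1
cycle 3: issue ADD r0<-Add2 // r0:Add2,r1:3,r2:4,r3:Mul1
cycle 4: CDB Add1=9; issue SUB r2<-Add1 // r0:Add2,r1:3,r2:Add1,r3:Mul1
cycle 5: stall // r0:Add2,r1:3,r2:Add1,r3:Mul1
cycle 6: stall // r0:Add2,r1:3,r2:Add1,r3:Mul1
cycle 7: CDB Add2=12; issue SUB r2<-Add2 // r0:12,r1:3,r2:Add2,r3:Mul1
cycle 8: CDB Mul1=81; issue MUL r1<-Mul1 // r0:12,r1:Mul1,r2:Add2,r3:81
cycle 9: stall // r0:12,r1:Mul1,r2:Add2,r3:81
cycle 10: stall // r0:12,r1:Mul1,r2:Add2,r3:81
cycle 11: CDB Add1=-78; issue ADD r1<-Add1 // r0:12,r1:Add1,r2:Add2,r3:81
cycle 12: CDB Mul1=6561; stall // r0:12,r1:Add1,r2:Add2,r3:81
cycle 13: stall // r0:12,r1:Add1,r2:Add2,r3:81
cycle 14: CDB Add2=-159; issue SUB r3<-Add2 // r0:12,r1:Add1,r2:-159,r3:Add2
cycle 15: issue MUL r0<-Mul1 // r0:Mul1,r1:Add1,r2:-159,r3:Add2
cycle 16: stall // r0:Mul1,r1:Add1,r2:-159,r3:Add2
cycle 17: CDB Add1=6402; issue SUB r2<-Add1 // r0:Mul1,r1:6402,r2:Add1,r3:Add2
cycle 18: - // r0:Mul1,r1:6402,r2:Add1,r3:Add2
cycle 19: CDB Mul1=-1908 // r0:-1908,r1:6402,r2:Add1,r3:Add2
cycle 20: CDB Add1=6561 // r0:-1908,r1:6402,r2:6561,r3:Add2

STATUS = VALUE 6402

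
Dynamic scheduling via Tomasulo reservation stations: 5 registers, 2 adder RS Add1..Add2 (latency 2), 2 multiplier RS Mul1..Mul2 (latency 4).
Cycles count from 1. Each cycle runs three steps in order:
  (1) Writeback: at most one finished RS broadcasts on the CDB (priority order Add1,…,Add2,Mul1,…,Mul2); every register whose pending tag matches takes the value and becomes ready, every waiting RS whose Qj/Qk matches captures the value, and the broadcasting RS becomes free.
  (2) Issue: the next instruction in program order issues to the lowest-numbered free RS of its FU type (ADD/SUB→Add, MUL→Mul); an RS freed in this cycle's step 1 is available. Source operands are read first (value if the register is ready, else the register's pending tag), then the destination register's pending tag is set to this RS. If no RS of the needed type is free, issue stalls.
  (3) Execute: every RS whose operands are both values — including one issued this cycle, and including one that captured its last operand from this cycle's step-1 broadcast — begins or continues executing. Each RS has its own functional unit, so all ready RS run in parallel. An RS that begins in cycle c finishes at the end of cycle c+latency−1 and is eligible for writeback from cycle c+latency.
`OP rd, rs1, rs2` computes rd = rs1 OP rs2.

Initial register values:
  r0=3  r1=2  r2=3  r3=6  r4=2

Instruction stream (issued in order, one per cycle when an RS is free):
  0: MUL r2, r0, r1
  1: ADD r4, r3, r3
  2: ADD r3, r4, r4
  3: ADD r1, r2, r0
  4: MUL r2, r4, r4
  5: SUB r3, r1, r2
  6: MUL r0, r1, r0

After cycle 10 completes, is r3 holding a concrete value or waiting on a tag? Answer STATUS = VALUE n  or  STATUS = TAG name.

STATUS = TAG Add2

cycle 1: issue MUL r2<-Mul1 // r0:3,r1:2,r2:Mul1,r3:6,r4:2
cycle 2: issue ADD r4<-Add1 // r0:3,r1:2,r2:Mul1,r3:6,r4:Add1
cycle 3: issue ADD r3<-Add2 // r0:3,r1:2,r2:Mul1,r3:Add2,r4:Add1
cycle 4: CDB Add1=12; issue ADD r1<-Add1 // r0:3,r1:Add1,r2:Mul1,r3:Add2,r4:12
cycle 5: CDB Mul1=6; issue MUL r2<-Mul1 // r0:3,r1:Add1,r2:Mul1,r3:Add2,r4:12
cycle 6: CDB Add2=24; issue SUB r3<-Add2 // r0:3,r1:Add1,r2:Mul1,r3:Add2,r4:12
cycle 7: CDB Add1=9; issue MUL r0<-Mul2 // r0:Mul2,r1:9,r2:Mul1,r3:Add2,r4:12
cycle 8: - // r0:Mul2,r1:9,r2:Mul1,r3:Add2,r4:12
cycle 9: CDB Mul1=144 // r0:Mul2,r1:9,r2:144,r3:Add2,r4:12
cycle 10: - // r0:Mul2,r1:9,r2:144,r3:Add2,r4:12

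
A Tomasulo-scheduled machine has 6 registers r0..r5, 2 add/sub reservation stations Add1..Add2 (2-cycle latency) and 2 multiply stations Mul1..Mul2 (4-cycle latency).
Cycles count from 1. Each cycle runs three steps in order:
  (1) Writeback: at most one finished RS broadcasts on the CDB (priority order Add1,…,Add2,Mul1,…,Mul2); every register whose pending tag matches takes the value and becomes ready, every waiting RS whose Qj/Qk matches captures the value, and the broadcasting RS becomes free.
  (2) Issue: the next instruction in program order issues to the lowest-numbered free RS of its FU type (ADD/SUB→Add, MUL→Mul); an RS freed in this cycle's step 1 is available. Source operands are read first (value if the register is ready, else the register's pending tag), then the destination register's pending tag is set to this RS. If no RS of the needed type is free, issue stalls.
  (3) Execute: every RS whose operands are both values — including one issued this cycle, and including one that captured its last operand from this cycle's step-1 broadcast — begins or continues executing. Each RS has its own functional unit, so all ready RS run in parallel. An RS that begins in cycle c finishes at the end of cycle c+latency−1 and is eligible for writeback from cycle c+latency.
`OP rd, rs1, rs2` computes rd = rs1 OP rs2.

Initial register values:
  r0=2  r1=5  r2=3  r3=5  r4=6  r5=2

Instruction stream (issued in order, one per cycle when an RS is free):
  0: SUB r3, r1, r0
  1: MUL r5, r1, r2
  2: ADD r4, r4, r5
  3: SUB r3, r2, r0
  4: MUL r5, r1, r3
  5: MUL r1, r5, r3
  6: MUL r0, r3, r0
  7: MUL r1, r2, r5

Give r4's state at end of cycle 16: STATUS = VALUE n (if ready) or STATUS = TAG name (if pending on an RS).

  c1: issue SUB r3<-Add1  regs: r0:2,r1:5,r2:3,r3:Add1,r4:6,r5:2
  c2: issue MUL r5<-Mul1  regs: r0:2,r1:5,r2:3,r3:Add1,r4:6,r5:Mul1
  c3: CDB Add1=3; issue ADD r4<-Add1  regs: r0:2,r1:5,r2:3,r3:3,r4:Add1,r5:Mul1
  c4: issue SUB r3<-Add2  regs: r0:2,r1:5,r2:3,r3:Add2,r4:Add1,r5:Mul1
  c5: issue MUL r5<-Mul2  regs: r0:2,r1:5,r2:3,r3:Add2,r4:Add1,r5:Mul2
  c6: CDB Add2=1; stall  regs: r0:2,r1:5,r2:3,r3:1,r4:Add1,r5:Mul2
  c7: CDB Mul1=15; issue MUL r1<-Mul1  regs: r0:2,r1:Mul1,r2:3,r3:1,r4:Add1,r5:Mul2
  c8: stall  regs: r0:2,r1:Mul1,r2:3,r3:1,r4:Add1,r5:Mul2
  c9: CDB Add1=21; stall  regs: r0:2,r1:Mul1,r2:3,r3:1,r4:21,r5:Mul2
  c10: CDB Mul2=5; issue MUL r0<-Mul2  regs: r0:Mul2,r1:Mul1,r2:3,r3:1,r4:21,r5:5
  c11: stall  regs: r0:Mul2,r1:Mul1,r2:3,r3:1,r4:21,r5:5
  c12: stall  regs: r0:Mul2,r1:Mul1,r2:3,r3:1,r4:21,r5:5
  c13: stall  regs: r0:Mul2,r1:Mul1,r2:3,r3:1,r4:21,r5:5
  c14: CDB Mul1=5; issue MUL r1<-Mul1  regs: r0:Mul2,r1:Mul1,r2:3,r3:1,r4:21,r5:5
  c15: CDB Mul2=2  regs: r0:2,r1:Mul1,r2:3,r3:1,r4:21,r5:5
  c16: -  regs: r0:2,r1:Mul1,r2:3,r3:1,r4:21,r5:5

STATUS = VALUE 21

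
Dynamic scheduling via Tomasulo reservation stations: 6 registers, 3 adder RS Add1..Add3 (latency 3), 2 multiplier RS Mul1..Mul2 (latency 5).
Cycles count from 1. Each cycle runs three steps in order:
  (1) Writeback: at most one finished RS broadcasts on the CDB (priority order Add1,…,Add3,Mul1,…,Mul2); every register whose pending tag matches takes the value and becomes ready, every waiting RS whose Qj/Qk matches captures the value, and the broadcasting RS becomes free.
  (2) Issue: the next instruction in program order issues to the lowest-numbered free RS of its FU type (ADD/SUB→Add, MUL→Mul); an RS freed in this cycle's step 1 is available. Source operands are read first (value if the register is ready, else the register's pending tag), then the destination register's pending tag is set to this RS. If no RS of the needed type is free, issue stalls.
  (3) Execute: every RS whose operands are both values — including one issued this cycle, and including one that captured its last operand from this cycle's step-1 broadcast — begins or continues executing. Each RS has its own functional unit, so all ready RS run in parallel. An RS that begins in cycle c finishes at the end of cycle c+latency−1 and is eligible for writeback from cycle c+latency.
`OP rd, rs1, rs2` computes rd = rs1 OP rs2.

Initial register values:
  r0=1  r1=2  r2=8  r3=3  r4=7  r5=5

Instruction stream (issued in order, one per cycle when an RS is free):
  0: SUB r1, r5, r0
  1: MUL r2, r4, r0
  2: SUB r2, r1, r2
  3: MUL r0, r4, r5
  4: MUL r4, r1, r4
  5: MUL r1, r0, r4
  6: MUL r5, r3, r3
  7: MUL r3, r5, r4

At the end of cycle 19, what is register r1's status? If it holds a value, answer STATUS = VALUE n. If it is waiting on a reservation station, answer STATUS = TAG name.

c1: issue SUB r1<-Add1 | r0:1,r1:Add1,r2:8,r3:3,r4:7,r5:5
c2: issue MUL r2<-Mul1 | r0:1,r1:Add1,r2:Mul1,r3:3,r4:7,r5:5
c3: issue SUB r2<-Add2 | r0:1,r1:Add1,r2:Add2,r3:3,r4:7,r5:5
c4: CDB Add1=4; issue MUL r0<-Mul2 | r0:Mul2,r1:4,r2:Add2,r3:3,r4:7,r5:5
c5: stall | r0:Mul2,r1:4,r2:Add2,r3:3,r4:7,r5:5
c6: stall | r0:Mul2,r1:4,r2:Add2,r3:3,r4:7,r5:5
c7: CDB Mul1=7; issue MUL r4<-Mul1 | r0:Mul2,r1:4,r2:Add2,r3:3,r4:Mul1,r5:5
c8: stall | r0:Mul2,r1:4,r2:Add2,r3:3,r4:Mul1,r5:5
c9: CDB Mul2=35; issue MUL r1<-Mul2 | r0:35,r1:Mul2,r2:Add2,r3:3,r4:Mul1,r5:5
c10: CDB Add2=-3; stall | r0:35,r1:Mul2,r2:-3,r3:3,r4:Mul1,r5:5
c11: stall | r0:35,r1:Mul2,r2:-3,r3:3,r4:Mul1,r5:5
c12: CDB Mul1=28; issue MUL r5<-Mul1 | r0:35,r1:Mul2,r2:-3,r3:3,r4:28,r5:Mul1
c13: stall | r0:35,r1:Mul2,r2:-3,r3:3,r4:28,r5:Mul1
c14: stall | r0:35,r1:Mul2,r2:-3,r3:3,r4:28,r5:Mul1
c15: stall | r0:35,r1:Mul2,r2:-3,r3:3,r4:28,r5:Mul1
c16: stall | r0:35,r1:Mul2,r2:-3,r3:3,r4:28,r5:Mul1
c17: CDB Mul1=9; issue MUL r3<-Mul1 | r0:35,r1:Mul2,r2:-3,r3:Mul1,r4:28,r5:9
c18: CDB Mul2=980 | r0:35,r1:980,r2:-3,r3:Mul1,r4:28,r5:9
c19: - | r0:35,r1:980,r2:-3,r3:Mul1,r4:28,r5:9

STATUS = VALUE 980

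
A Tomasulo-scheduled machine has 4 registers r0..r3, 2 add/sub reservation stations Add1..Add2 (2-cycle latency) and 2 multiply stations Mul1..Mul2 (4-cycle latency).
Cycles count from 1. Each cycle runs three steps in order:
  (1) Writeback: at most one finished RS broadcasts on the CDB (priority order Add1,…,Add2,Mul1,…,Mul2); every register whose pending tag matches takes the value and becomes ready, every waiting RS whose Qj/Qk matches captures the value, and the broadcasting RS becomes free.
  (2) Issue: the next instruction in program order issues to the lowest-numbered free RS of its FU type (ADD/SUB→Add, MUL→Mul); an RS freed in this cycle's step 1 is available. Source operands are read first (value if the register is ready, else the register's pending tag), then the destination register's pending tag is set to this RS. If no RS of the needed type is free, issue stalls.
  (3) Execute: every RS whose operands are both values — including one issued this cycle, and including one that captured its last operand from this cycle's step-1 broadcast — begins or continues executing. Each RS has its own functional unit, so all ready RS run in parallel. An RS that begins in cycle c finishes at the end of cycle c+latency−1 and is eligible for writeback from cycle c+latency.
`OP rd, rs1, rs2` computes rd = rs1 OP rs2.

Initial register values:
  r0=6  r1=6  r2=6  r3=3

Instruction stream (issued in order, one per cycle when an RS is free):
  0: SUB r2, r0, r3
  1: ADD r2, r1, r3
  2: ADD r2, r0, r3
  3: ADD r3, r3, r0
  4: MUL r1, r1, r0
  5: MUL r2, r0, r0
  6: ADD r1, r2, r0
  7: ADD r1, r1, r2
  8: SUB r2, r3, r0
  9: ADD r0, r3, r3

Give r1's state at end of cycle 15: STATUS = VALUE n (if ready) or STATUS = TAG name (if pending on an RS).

c1: issue SUB r2<-Add1 | r0:6,r1:6,r2:Add1,r3:3
c2: issue ADD r2<-Add2 | r0:6,r1:6,r2:Add2,r3:3
c3: CDB Add1=3; issue ADD r2<-Add1 | r0:6,r1:6,r2:Add1,r3:3
c4: CDB Add2=9; issue ADD r3<-Add2 | r0:6,r1:6,r2:Add1,r3:Add2
c5: CDB Add1=9; issue MUL r1<-Mul1 | r0:6,r1:Mul1,r2:9,r3:Add2
c6: CDB Add2=9; issue MUL r2<-Mul2 | r0:6,r1:Mul1,r2:Mul2,r3:9
c7: issue ADD r1<-Add1 | r0:6,r1:Add1,r2:Mul2,r3:9
c8: issue ADD r1<-Add2 | r0:6,r1:Add2,r2:Mul2,r3:9
c9: CDB Mul1=36; stall | r0:6,r1:Add2,r2:Mul2,r3:9
c10: CDB Mul2=36; stall | r0:6,r1:Add2,r2:36,r3:9
c11: stall | r0:6,r1:Add2,r2:36,r3:9
c12: CDB Add1=42; issue SUB r2<-Add1 | r0:6,r1:Add2,r2:Add1,r3:9
c13: stall | r0:6,r1:Add2,r2:Add1,r3:9
c14: CDB Add1=3; issue ADD r0<-Add1 | r0:Add1,r1:Add2,r2:3,r3:9
c15: CDB Add2=78 | r0:Add1,r1:78,r2:3,r3:9

STATUS = VALUE 78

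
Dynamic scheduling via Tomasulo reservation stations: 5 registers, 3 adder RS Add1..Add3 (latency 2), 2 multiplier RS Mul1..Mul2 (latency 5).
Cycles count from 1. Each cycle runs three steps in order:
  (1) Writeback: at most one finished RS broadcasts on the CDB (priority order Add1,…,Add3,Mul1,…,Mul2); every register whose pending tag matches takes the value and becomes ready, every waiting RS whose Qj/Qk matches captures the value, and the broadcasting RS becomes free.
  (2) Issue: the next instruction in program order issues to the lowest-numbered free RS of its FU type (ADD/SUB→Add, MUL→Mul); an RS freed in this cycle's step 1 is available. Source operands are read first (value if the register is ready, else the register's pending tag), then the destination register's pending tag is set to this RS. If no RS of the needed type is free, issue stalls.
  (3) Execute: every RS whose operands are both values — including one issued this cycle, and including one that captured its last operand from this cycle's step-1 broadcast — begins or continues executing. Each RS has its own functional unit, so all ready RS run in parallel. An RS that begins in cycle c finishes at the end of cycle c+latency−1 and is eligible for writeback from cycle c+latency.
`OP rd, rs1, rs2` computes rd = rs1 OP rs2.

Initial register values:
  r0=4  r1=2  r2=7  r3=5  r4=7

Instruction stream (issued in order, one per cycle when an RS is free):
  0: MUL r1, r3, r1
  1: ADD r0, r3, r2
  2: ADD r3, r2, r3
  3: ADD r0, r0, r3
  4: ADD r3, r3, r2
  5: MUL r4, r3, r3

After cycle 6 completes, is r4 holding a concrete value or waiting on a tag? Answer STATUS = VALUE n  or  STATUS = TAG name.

STATUS = TAG Mul1

cycle 1: issue MUL r1<-Mul1 // r0:4,r1:Mul1,r2:7,r3:5,r4:7
cycle 2: issue ADD r0<-Add1 // r0:Add1,r1:Mul1,r2:7,r3:5,r4:7
cycle 3: issue ADD r3<-Add2 // r0:Add1,r1:Mul1,r2:7,r3:Add2,r4:7
cycle 4: CDB Add1=12; issue ADD r0<-Add1 // r0:Add1,r1:Mul1,r2:7,r3:Add2,r4:7
cycle 5: CDB Add2=12; issue ADD r3<-Add2 // r0:Add1,r1:Mul1,r2:7,r3:Add2,r4:7
cycle 6: CDB Mul1=10; issue MUL r4<-Mul1 // r0:Add1,r1:10,r2:7,r3:Add2,r4:Mul1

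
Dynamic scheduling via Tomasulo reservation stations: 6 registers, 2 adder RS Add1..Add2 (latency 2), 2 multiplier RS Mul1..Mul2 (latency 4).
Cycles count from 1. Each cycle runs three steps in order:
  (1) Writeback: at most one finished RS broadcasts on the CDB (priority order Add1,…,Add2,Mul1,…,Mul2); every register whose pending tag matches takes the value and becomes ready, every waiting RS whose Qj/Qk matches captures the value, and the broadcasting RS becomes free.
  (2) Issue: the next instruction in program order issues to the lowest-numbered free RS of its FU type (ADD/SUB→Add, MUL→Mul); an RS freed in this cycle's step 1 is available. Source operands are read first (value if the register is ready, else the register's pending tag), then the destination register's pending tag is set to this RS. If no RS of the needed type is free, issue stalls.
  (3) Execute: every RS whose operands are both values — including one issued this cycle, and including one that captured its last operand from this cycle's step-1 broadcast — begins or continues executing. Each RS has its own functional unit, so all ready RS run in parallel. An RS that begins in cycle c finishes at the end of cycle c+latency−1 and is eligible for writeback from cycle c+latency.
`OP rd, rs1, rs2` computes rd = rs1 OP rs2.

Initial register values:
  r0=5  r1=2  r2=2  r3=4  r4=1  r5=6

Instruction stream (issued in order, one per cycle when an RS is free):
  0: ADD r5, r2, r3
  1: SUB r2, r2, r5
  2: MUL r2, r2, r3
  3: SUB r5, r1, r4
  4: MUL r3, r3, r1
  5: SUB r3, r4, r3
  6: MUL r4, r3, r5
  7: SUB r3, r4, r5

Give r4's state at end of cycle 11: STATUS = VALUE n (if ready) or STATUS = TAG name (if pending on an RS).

STATUS = TAG Mul1

c1: issue ADD r5<-Add1 | r0:5,r1:2,r2:2,r3:4,r4:1,r5:Add1
c2: issue SUB r2<-Add2 | r0:5,r1:2,r2:Add2,r3:4,r4:1,r5:Add1
c3: CDB Add1=6; issue MUL r2<-Mul1 | r0:5,r1:2,r2:Mul1,r3:4,r4:1,r5:6
c4: issue SUB r5<-Add1 | r0:5,r1:2,r2:Mul1,r3:4,r4:1,r5:Add1
c5: CDB Add2=-4; issue MUL r3<-Mul2 | r0:5,r1:2,r2:Mul1,r3:Mul2,r4:1,r5:Add1
c6: CDB Add1=1; issue SUB r3<-Add1 | r0:5,r1:2,r2:Mul1,r3:Add1,r4:1,r5:1
c7: stall | r0:5,r1:2,r2:Mul1,r3:Add1,r4:1,r5:1
c8: stall | r0:5,r1:2,r2:Mul1,r3:Add1,r4:1,r5:1
c9: CDB Mul1=-16; issue MUL r4<-Mul1 | r0:5,r1:2,r2:-16,r3:Add1,r4:Mul1,r5:1
c10: CDB Mul2=8; issue SUB r3<-Add2 | r0:5,r1:2,r2:-16,r3:Add2,r4:Mul1,r5:1
c11: - | r0:5,r1:2,r2:-16,r3:Add2,r4:Mul1,r5:1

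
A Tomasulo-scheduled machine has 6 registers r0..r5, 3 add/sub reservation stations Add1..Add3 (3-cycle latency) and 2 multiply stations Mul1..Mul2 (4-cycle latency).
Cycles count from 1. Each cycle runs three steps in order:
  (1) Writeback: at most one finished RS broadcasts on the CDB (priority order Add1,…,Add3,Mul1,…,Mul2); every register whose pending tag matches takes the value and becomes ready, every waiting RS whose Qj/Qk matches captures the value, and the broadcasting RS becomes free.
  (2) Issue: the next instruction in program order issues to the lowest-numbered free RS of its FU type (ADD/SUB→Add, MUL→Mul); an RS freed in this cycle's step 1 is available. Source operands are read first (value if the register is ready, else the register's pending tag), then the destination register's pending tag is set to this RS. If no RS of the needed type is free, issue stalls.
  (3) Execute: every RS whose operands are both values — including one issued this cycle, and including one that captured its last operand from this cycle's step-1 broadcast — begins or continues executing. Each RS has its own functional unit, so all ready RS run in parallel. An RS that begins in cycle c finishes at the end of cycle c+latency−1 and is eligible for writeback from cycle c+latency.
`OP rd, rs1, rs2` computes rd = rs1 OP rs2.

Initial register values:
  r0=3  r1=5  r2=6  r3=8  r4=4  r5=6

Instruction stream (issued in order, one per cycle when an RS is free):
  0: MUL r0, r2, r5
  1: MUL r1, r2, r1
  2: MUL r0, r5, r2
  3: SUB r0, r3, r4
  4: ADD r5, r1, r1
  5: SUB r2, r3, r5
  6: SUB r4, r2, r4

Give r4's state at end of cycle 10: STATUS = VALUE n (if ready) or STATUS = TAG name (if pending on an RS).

STATUS = TAG Add1

  c1: issue MUL r0<-Mul1  regs: r0:Mul1,r1:5,r2:6,r3:8,r4:4,r5:6
  c2: issue MUL r1<-Mul2  regs: r0:Mul1,r1:Mul2,r2:6,r3:8,r4:4,r5:6
  c3: stall  regs: r0:Mul1,r1:Mul2,r2:6,r3:8,r4:4,r5:6
  c4: stall  regs: r0:Mul1,r1:Mul2,r2:6,r3:8,r4:4,r5:6
  c5: CDB Mul1=36; issue MUL r0<-Mul1  regs: r0:Mul1,r1:Mul2,r2:6,r3:8,r4:4,r5:6
  c6: CDB Mul2=30; issue SUB r0<-Add1  regs: r0:Add1,r1:30,r2:6,r3:8,r4:4,r5:6
  c7: issue ADD r5<-Add2  regs: r0:Add1,r1:30,r2:6,r3:8,r4:4,r5:Add2
  c8: issue SUB r2<-Add3  regs: r0:Add1,r1:30,r2:Add3,r3:8,r4:4,r5:Add2
  c9: CDB Add1=4; issue SUB r4<-Add1  regs: r0:4,r1:30,r2:Add3,r3:8,r4:Add1,r5:Add2
  c10: CDB Add2=60  regs: r0:4,r1:30,r2:Add3,r3:8,r4:Add1,r5:60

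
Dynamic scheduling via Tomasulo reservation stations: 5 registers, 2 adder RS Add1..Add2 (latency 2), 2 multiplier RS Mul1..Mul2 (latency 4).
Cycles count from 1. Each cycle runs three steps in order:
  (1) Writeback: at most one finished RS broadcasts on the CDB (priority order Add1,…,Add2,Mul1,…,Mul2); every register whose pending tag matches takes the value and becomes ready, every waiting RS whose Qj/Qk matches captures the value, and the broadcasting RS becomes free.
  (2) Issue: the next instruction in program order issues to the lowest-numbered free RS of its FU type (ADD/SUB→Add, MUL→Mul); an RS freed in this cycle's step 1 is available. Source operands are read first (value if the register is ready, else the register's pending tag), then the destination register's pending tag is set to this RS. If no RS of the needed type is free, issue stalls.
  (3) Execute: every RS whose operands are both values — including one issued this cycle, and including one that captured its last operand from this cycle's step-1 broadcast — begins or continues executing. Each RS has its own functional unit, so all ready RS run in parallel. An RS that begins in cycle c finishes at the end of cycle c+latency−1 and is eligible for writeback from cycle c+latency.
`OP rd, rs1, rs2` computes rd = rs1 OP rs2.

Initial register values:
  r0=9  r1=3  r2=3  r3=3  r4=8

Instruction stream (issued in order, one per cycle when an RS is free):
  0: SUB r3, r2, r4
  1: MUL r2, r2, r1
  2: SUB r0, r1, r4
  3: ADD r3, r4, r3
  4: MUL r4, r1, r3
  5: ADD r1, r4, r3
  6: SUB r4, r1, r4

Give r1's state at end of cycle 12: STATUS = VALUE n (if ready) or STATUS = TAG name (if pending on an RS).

c1: issue SUB r3<-Add1 | r0:9,r1:3,r2:3,r3:Add1,r4:8
c2: issue MUL r2<-Mul1 | r0:9,r1:3,r2:Mul1,r3:Add1,r4:8
c3: CDB Add1=-5; issue SUB r0<-Add1 | r0:Add1,r1:3,r2:Mul1,r3:-5,r4:8
c4: issue ADD r3<-Add2 | r0:Add1,r1:3,r2:Mul1,r3:Add2,r4:8
c5: CDB Add1=-5; issue MUL r4<-Mul2 | r0:-5,r1:3,r2:Mul1,r3:Add2,r4:Mul2
c6: CDB Add2=3; issue ADD r1<-Add1 | r0:-5,r1:Add1,r2:Mul1,r3:3,r4:Mul2
c7: CDB Mul1=9; issue SUB r4<-Add2 | r0:-5,r1:Add1,r2:9,r3:3,r4:Add2
c8: - | r0:-5,r1:Add1,r2:9,r3:3,r4:Add2
c9: - | r0:-5,r1:Add1,r2:9,r3:3,r4:Add2
c10: CDB Mul2=9 | r0:-5,r1:Add1,r2:9,r3:3,r4:Add2
c11: - | r0:-5,r1:Add1,r2:9,r3:3,r4:Add2
c12: CDB Add1=12 | r0:-5,r1:12,r2:9,r3:3,r4:Add2

STATUS = VALUE 12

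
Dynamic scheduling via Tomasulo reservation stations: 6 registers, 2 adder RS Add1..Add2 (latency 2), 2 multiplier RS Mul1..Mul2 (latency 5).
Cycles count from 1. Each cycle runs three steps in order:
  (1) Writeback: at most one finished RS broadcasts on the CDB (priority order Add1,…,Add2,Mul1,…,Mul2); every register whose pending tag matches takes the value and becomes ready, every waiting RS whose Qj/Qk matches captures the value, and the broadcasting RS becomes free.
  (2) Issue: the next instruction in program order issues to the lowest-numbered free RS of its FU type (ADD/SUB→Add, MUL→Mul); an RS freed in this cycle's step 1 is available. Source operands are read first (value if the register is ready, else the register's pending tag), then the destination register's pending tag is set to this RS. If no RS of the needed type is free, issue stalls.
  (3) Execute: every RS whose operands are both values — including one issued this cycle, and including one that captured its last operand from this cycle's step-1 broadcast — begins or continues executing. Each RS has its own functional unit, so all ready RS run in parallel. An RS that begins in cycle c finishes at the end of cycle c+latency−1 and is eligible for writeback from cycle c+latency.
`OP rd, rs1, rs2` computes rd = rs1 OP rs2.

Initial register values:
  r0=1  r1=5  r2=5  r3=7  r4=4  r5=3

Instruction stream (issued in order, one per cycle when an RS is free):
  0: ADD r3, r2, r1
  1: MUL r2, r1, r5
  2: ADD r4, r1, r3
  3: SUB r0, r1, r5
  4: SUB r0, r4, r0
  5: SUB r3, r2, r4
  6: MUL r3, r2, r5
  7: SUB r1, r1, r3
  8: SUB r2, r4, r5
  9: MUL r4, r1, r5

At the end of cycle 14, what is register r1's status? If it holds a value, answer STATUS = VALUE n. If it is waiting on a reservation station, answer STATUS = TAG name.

cycle 1: issue ADD r3<-Add1 // r0:1,r1:5,r2:5,r3:Add1,r4:4,r5:3
cycle 2: issue MUL r2<-Mul1 // r0:1,r1:5,r2:Mul1,r3:Add1,r4:4,r5:3
cycle 3: CDB Add1=10; issue ADD r4<-Add1 // r0:1,r1:5,r2:Mul1,r3:10,r4:Add1,r5:3
cycle 4: issue SUB r0<-Add2 // r0:Add2,r1:5,r2:Mul1,r3:10,r4:Add1,r5:3
cycle 5: CDB Add1=15; issue SUB r0<-Add1 // r0:Add1,r1:5,r2:Mul1,r3:10,r4:15,r5:3
cycle 6: CDB Add2=2; issue SUB r3<-Add2 // r0:Add1,r1:5,r2:Mul1,r3:Add2,r4:15,r5:3
cycle 7: CDB Mul1=15; issue MUL r3<-Mul1 // r0:Add1,r1:5,r2:15,r3:Mul1,r4:15,r5:3
cycle 8: CDB Add1=13; issue SUB r1<-Add1 // r0:13,r1:Add1,r2:15,r3:Mul1,r4:15,r5:3
cycle 9: CDB Add2=0; issue SUB r2<-Add2 // r0:13,r1:Add1,r2:Add2,r3:Mul1,r4:15,r5:3
cycle 10: issue MUL r4<-Mul2 // r0:13,r1:Add1,r2:Add2,r3:Mul1,r4:Mul2,r5:3
cycle 11: CDB Add2=12 // r0:13,r1:Add1,r2:12,r3:Mul1,r4:Mul2,r5:3
cycle 12: CDB Mul1=45 // r0:13,r1:Add1,r2:12,r3:45,r4:Mul2,r5:3
cycle 13: - // r0:13,r1:Add1,r2:12,r3:45,r4:Mul2,r5:3
cycle 14: CDB Add1=-40 // r0:13,r1:-40,r2:12,r3:45,r4:Mul2,r5:3

STATUS = VALUE -40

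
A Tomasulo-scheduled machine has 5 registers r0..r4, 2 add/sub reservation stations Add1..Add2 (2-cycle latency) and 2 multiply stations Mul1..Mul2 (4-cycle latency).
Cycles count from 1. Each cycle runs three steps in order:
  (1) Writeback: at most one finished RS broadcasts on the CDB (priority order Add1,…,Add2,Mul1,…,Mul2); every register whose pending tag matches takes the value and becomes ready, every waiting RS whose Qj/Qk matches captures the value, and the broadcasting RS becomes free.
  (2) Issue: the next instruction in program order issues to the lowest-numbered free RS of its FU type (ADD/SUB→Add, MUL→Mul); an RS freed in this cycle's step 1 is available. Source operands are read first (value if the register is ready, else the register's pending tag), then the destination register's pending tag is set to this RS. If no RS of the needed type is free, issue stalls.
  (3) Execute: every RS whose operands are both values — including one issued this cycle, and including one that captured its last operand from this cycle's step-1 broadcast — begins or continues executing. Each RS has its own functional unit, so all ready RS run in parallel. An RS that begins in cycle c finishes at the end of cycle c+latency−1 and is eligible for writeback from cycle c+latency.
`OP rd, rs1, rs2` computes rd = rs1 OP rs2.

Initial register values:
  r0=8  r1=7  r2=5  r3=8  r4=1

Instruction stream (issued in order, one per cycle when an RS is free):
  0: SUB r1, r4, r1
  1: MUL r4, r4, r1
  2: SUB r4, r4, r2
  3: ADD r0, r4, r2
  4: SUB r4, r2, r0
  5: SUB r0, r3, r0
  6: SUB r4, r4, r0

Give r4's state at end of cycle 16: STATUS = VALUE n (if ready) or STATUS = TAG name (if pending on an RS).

c1: issue SUB r1<-Add1 | r0:8,r1:Add1,r2:5,r3:8,r4:1
c2: issue MUL r4<-Mul1 | r0:8,r1:Add1,r2:5,r3:8,r4:Mul1
c3: CDB Add1=-6; issue SUB r4<-Add1 | r0:8,r1:-6,r2:5,r3:8,r4:Add1
c4: issue ADD r0<-Add2 | r0:Add2,r1:-6,r2:5,r3:8,r4:Add1
c5: stall | r0:Add2,r1:-6,r2:5,r3:8,r4:Add1
c6: stall | r0:Add2,r1:-6,r2:5,r3:8,r4:Add1
c7: CDB Mul1=-6; stall | r0:Add2,r1:-6,r2:5,r3:8,r4:Add1
c8: stall | r0:Add2,r1:-6,r2:5,r3:8,r4:Add1
c9: CDB Add1=-11; issue SUB r4<-Add1 | r0:Add2,r1:-6,r2:5,r3:8,r4:Add1
c10: stall | r0:Add2,r1:-6,r2:5,r3:8,r4:Add1
c11: CDB Add2=-6; issue SUB r0<-Add2 | r0:Add2,r1:-6,r2:5,r3:8,r4:Add1
c12: stall | r0:Add2,r1:-6,r2:5,r3:8,r4:Add1
c13: CDB Add1=11; issue SUB r4<-Add1 | r0:Add2,r1:-6,r2:5,r3:8,r4:Add1
c14: CDB Add2=14 | r0:14,r1:-6,r2:5,r3:8,r4:Add1
c15: - | r0:14,r1:-6,r2:5,r3:8,r4:Add1
c16: CDB Add1=-3 | r0:14,r1:-6,r2:5,r3:8,r4:-3

STATUS = VALUE -3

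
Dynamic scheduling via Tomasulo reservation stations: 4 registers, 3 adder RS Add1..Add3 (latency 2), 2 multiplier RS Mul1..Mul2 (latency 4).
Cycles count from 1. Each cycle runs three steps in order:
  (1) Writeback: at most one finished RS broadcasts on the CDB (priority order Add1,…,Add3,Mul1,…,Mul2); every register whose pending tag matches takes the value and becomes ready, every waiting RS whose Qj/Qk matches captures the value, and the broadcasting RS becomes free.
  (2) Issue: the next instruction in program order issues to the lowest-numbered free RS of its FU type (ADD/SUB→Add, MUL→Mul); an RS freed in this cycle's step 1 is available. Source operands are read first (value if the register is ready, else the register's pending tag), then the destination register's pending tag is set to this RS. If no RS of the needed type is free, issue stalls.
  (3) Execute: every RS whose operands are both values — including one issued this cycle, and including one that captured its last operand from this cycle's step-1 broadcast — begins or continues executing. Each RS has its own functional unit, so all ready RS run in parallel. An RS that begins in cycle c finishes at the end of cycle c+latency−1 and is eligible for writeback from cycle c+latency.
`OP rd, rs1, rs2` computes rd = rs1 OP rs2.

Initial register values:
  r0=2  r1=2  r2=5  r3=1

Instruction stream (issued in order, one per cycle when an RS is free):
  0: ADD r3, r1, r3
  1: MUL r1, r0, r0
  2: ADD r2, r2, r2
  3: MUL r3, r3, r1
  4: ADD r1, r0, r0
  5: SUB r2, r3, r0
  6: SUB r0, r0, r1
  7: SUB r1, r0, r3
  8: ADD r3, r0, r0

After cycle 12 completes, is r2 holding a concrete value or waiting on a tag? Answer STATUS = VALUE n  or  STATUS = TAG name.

STATUS = VALUE 10

  c1: issue ADD r3<-Add1  regs: r0:2,r1:2,r2:5,r3:Add1
  c2: issue MUL r1<-Mul1  regs: r0:2,r1:Mul1,r2:5,r3:Add1
  c3: CDB Add1=3; issue ADD r2<-Add1  regs: r0:2,r1:Mul1,r2:Add1,r3:3
  c4: issue MUL r3<-Mul2  regs: r0:2,r1:Mul1,r2:Add1,r3:Mul2
  c5: CDB Add1=10; issue ADD r1<-Add1  regs: r0:2,r1:Add1,r2:10,r3:Mul2
  c6: CDB Mul1=4; issue SUB r2<-Add2  regs: r0:2,r1:Add1,r2:Add2,r3:Mul2
  c7: CDB Add1=4; issue SUB r0<-Add1  regs: r0:Add1,r1:4,r2:Add2,r3:Mul2
  c8: issue SUB r1<-Add3  regs: r0:Add1,r1:Add3,r2:Add2,r3:Mul2
  c9: CDB Add1=-2; issue ADD r3<-Add1  regs: r0:-2,r1:Add3,r2:Add2,r3:Add1
  c10: CDB Mul2=12  regs: r0:-2,r1:Add3,r2:Add2,r3:Add1
  c11: CDB Add1=-4  regs: r0:-2,r1:Add3,r2:Add2,r3:-4
  c12: CDB Add2=10  regs: r0:-2,r1:Add3,r2:10,r3:-4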